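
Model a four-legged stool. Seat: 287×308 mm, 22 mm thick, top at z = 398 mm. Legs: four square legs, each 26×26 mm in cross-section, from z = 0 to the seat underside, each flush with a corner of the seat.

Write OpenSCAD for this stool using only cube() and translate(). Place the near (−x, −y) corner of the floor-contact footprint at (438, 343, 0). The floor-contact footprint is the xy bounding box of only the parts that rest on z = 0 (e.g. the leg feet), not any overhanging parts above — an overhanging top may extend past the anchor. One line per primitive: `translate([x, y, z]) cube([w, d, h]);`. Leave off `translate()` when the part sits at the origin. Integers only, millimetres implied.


translate([438, 343, 376]) cube([287, 308, 22]);
translate([438, 343, 0]) cube([26, 26, 376]);
translate([699, 343, 0]) cube([26, 26, 376]);
translate([438, 625, 0]) cube([26, 26, 376]);
translate([699, 625, 0]) cube([26, 26, 376]);


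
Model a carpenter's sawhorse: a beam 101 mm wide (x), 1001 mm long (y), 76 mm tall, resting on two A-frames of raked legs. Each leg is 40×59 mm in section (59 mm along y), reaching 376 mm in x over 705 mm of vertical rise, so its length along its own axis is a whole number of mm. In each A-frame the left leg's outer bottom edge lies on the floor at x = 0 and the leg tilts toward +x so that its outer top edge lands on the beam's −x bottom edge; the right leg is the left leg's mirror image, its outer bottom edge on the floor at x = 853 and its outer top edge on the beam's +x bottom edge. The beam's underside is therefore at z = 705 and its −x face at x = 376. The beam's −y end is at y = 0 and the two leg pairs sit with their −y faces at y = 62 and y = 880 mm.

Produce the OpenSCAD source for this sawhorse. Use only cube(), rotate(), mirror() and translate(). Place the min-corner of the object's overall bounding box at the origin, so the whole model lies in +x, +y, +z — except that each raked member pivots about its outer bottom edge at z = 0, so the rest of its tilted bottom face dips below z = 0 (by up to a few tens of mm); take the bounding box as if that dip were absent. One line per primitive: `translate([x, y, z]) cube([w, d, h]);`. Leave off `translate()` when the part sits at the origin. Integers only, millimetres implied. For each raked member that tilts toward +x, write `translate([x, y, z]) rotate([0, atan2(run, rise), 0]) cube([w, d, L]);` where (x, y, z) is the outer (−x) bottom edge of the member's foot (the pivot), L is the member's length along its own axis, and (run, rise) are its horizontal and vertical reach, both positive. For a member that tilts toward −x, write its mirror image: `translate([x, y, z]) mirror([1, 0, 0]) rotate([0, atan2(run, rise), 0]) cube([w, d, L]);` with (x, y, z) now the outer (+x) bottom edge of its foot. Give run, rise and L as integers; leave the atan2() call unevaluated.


translate([376, 0, 705]) cube([101, 1001, 76]);
translate([0, 62, 0]) rotate([0, atan2(376, 705), 0]) cube([40, 59, 799]);
translate([853, 62, 0]) mirror([1, 0, 0]) rotate([0, atan2(376, 705), 0]) cube([40, 59, 799]);
translate([0, 880, 0]) rotate([0, atan2(376, 705), 0]) cube([40, 59, 799]);
translate([853, 880, 0]) mirror([1, 0, 0]) rotate([0, atan2(376, 705), 0]) cube([40, 59, 799]);


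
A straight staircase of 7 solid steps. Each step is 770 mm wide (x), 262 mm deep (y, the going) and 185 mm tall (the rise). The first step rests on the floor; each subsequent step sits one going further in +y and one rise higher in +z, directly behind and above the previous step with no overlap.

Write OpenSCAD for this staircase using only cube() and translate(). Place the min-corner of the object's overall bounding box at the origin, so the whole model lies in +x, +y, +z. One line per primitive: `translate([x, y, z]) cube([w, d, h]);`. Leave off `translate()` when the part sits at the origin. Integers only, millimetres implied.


cube([770, 262, 185]);
translate([0, 262, 185]) cube([770, 262, 185]);
translate([0, 524, 370]) cube([770, 262, 185]);
translate([0, 786, 555]) cube([770, 262, 185]);
translate([0, 1048, 740]) cube([770, 262, 185]);
translate([0, 1310, 925]) cube([770, 262, 185]);
translate([0, 1572, 1110]) cube([770, 262, 185]);


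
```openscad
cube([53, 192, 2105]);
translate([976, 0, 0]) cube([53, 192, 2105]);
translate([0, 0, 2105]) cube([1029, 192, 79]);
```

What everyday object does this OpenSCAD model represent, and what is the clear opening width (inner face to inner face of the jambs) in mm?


A door frame. The clear opening width is 923 mm.

Two 2105 mm tall posts with a header on top — a door frame. The left jamb is 53 mm wide at x = 0; the right jamb starts at x = 976. The clear opening is 976 − 53 = 923 mm.


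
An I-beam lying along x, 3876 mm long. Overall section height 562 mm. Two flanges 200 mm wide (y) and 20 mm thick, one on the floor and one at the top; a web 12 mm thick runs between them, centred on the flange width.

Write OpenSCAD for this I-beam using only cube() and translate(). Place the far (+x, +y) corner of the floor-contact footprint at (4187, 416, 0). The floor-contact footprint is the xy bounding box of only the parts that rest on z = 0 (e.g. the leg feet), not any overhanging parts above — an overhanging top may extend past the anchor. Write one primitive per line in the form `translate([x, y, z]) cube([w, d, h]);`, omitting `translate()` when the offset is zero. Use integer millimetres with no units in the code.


translate([311, 216, 0]) cube([3876, 200, 20]);
translate([311, 310, 20]) cube([3876, 12, 522]);
translate([311, 216, 542]) cube([3876, 200, 20]);


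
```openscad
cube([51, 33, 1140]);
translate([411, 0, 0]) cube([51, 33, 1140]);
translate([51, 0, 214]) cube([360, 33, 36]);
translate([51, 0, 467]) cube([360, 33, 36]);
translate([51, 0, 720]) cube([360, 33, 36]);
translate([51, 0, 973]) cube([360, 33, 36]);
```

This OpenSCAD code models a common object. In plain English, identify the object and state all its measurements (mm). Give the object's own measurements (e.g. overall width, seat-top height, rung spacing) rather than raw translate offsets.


A straight ladder. Two 51×33 mm vertical rails, 1140 mm tall, stand 462 mm apart (outside-to-outside) with their front faces coplanar on the −y side. 4 rungs, each 33 mm deep and 36 mm tall, span between the inner faces of the rails, front faces flush with the rails. The lowest rung's underside is at z = 214 mm and rungs are spaced 253 mm apart (underside to underside).


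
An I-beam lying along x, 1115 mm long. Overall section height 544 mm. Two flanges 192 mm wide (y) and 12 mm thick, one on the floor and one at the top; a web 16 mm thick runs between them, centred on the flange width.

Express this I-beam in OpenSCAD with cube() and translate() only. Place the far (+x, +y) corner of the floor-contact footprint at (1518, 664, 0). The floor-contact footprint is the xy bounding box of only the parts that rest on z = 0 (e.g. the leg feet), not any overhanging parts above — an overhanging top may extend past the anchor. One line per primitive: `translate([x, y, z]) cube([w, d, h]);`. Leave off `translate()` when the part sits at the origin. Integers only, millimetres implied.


translate([403, 472, 0]) cube([1115, 192, 12]);
translate([403, 560, 12]) cube([1115, 16, 520]);
translate([403, 472, 532]) cube([1115, 192, 12]);


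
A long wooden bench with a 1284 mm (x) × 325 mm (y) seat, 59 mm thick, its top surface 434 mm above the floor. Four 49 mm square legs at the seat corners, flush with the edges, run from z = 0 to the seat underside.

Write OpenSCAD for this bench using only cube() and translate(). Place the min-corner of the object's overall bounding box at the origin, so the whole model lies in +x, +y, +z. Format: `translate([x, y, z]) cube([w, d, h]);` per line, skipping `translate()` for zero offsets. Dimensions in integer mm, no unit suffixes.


translate([0, 0, 375]) cube([1284, 325, 59]);
cube([49, 49, 375]);
translate([0, 276, 0]) cube([49, 49, 375]);
translate([1235, 0, 0]) cube([49, 49, 375]);
translate([1235, 276, 0]) cube([49, 49, 375]);


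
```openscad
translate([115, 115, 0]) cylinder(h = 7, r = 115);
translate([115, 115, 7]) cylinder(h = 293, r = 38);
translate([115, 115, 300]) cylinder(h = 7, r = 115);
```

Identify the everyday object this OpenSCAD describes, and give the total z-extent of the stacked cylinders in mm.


A spool. The overall height is 307 mm.

Three coaxial cylinders, large–small–large — a spool. Two 7 mm flanges and a 293 mm core give 7 + 293 + 7 = 307 mm.


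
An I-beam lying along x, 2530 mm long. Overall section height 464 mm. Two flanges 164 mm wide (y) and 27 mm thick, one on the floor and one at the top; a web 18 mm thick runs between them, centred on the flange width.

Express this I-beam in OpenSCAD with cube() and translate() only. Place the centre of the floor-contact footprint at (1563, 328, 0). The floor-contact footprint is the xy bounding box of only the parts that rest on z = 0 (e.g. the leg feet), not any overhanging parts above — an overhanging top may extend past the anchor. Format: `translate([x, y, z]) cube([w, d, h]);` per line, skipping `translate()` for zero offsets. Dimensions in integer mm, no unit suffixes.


translate([298, 246, 0]) cube([2530, 164, 27]);
translate([298, 319, 27]) cube([2530, 18, 410]);
translate([298, 246, 437]) cube([2530, 164, 27]);


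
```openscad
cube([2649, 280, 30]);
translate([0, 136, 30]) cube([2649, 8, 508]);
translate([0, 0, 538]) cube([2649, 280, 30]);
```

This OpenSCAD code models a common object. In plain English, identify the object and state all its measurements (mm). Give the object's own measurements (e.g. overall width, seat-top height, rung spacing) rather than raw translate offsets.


An I-beam lying along x, 2649 mm long. Overall section height 568 mm. Two flanges 280 mm wide (y) and 30 mm thick, one on the floor and one at the top; a web 8 mm thick runs between them, centred on the flange width.


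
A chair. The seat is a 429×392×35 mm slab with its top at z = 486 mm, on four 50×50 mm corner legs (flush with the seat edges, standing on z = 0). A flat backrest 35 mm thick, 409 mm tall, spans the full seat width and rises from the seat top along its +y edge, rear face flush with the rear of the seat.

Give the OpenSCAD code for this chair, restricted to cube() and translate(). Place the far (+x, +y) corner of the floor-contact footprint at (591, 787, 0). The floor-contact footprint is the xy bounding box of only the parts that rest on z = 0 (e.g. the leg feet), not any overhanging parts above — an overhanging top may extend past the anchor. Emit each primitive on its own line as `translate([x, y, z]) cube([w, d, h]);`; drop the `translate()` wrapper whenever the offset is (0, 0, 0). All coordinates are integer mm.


translate([162, 395, 451]) cube([429, 392, 35]);
translate([162, 395, 0]) cube([50, 50, 451]);
translate([541, 395, 0]) cube([50, 50, 451]);
translate([162, 737, 0]) cube([50, 50, 451]);
translate([541, 737, 0]) cube([50, 50, 451]);
translate([162, 752, 486]) cube([429, 35, 409]);


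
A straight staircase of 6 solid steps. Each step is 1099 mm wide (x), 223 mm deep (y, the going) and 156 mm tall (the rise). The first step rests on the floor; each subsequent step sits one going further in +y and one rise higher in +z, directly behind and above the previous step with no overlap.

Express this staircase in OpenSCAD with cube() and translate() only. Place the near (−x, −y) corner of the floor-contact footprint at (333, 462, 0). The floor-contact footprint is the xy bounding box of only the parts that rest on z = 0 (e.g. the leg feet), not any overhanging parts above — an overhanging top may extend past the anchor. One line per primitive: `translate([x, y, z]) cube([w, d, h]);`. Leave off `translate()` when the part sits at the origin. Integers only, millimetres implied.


translate([333, 462, 0]) cube([1099, 223, 156]);
translate([333, 685, 156]) cube([1099, 223, 156]);
translate([333, 908, 312]) cube([1099, 223, 156]);
translate([333, 1131, 468]) cube([1099, 223, 156]);
translate([333, 1354, 624]) cube([1099, 223, 156]);
translate([333, 1577, 780]) cube([1099, 223, 156]);


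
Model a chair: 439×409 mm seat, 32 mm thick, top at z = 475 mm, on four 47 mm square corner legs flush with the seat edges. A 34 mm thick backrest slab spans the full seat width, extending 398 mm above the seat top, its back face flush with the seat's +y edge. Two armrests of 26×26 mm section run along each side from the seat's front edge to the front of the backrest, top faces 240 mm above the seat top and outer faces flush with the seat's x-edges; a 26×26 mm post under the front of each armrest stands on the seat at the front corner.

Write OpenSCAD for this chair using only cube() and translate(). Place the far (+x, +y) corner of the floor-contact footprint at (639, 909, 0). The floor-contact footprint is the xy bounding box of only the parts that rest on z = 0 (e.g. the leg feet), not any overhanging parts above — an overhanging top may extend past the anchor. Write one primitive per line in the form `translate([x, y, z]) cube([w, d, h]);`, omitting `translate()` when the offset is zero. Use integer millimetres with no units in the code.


translate([200, 500, 443]) cube([439, 409, 32]);
translate([200, 500, 0]) cube([47, 47, 443]);
translate([592, 500, 0]) cube([47, 47, 443]);
translate([200, 862, 0]) cube([47, 47, 443]);
translate([592, 862, 0]) cube([47, 47, 443]);
translate([200, 875, 475]) cube([439, 34, 398]);
translate([200, 500, 689]) cube([26, 375, 26]);
translate([613, 500, 689]) cube([26, 375, 26]);
translate([200, 500, 475]) cube([26, 26, 214]);
translate([613, 500, 475]) cube([26, 26, 214]);


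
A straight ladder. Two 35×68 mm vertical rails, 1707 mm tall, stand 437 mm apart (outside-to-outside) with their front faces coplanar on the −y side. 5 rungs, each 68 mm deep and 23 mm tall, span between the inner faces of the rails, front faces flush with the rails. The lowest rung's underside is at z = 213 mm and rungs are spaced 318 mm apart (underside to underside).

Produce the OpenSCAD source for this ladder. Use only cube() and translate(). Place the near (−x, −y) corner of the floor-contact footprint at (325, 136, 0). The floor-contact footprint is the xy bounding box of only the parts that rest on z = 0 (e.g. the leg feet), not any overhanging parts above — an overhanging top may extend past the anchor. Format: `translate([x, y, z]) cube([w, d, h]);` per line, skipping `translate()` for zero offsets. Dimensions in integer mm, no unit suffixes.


translate([325, 136, 0]) cube([35, 68, 1707]);
translate([727, 136, 0]) cube([35, 68, 1707]);
translate([360, 136, 213]) cube([367, 68, 23]);
translate([360, 136, 531]) cube([367, 68, 23]);
translate([360, 136, 849]) cube([367, 68, 23]);
translate([360, 136, 1167]) cube([367, 68, 23]);
translate([360, 136, 1485]) cube([367, 68, 23]);


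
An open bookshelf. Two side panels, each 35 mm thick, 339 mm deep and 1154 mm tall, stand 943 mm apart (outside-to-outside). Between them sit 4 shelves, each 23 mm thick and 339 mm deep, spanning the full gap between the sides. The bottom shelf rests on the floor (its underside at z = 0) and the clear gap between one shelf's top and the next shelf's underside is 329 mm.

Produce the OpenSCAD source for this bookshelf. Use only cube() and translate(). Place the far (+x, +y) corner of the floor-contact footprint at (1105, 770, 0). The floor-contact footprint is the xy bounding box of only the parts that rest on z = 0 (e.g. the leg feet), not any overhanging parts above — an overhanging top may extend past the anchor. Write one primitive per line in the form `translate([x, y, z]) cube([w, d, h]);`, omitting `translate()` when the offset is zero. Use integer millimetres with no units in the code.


translate([162, 431, 0]) cube([35, 339, 1154]);
translate([1070, 431, 0]) cube([35, 339, 1154]);
translate([197, 431, 0]) cube([873, 339, 23]);
translate([197, 431, 352]) cube([873, 339, 23]);
translate([197, 431, 704]) cube([873, 339, 23]);
translate([197, 431, 1056]) cube([873, 339, 23]);


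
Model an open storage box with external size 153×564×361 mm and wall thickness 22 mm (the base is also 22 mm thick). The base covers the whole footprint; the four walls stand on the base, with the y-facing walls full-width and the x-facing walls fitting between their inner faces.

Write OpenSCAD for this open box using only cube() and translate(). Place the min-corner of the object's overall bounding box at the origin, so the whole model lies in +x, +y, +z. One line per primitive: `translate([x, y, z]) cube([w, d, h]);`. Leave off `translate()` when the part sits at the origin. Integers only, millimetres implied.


cube([153, 564, 22]);
translate([0, 0, 22]) cube([153, 22, 339]);
translate([0, 542, 22]) cube([153, 22, 339]);
translate([0, 22, 22]) cube([22, 520, 339]);
translate([131, 22, 22]) cube([22, 520, 339]);


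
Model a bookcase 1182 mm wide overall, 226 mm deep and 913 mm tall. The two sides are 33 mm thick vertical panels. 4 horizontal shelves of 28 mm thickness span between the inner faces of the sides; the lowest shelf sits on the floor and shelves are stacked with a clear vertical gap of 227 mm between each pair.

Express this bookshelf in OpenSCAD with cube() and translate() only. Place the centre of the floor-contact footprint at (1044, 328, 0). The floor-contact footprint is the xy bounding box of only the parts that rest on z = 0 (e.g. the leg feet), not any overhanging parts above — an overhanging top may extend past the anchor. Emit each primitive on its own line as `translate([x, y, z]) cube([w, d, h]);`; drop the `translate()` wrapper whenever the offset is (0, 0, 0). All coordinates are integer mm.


translate([453, 215, 0]) cube([33, 226, 913]);
translate([1602, 215, 0]) cube([33, 226, 913]);
translate([486, 215, 0]) cube([1116, 226, 28]);
translate([486, 215, 255]) cube([1116, 226, 28]);
translate([486, 215, 510]) cube([1116, 226, 28]);
translate([486, 215, 765]) cube([1116, 226, 28]);


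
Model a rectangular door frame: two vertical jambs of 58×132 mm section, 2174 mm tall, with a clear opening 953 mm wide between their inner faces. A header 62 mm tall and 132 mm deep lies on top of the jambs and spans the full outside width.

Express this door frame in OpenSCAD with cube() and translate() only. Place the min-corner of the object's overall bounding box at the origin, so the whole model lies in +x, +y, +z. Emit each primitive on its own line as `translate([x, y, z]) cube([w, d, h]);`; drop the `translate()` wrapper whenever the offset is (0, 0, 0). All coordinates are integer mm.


cube([58, 132, 2174]);
translate([1011, 0, 0]) cube([58, 132, 2174]);
translate([0, 0, 2174]) cube([1069, 132, 62]);


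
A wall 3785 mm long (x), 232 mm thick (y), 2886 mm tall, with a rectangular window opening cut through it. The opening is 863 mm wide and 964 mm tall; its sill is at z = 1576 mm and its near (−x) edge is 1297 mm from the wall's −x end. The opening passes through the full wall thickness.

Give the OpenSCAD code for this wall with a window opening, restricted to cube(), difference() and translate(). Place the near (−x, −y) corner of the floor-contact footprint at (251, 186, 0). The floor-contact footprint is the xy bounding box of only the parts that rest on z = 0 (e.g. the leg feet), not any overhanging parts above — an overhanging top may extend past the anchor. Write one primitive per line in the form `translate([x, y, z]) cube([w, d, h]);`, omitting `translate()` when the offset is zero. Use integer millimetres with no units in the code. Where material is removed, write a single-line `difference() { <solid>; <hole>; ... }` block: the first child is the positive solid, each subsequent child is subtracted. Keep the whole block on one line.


difference() { translate([251, 186, 0]) cube([3785, 232, 2886]); translate([1548, 186, 1576]) cube([863, 232, 964]); }


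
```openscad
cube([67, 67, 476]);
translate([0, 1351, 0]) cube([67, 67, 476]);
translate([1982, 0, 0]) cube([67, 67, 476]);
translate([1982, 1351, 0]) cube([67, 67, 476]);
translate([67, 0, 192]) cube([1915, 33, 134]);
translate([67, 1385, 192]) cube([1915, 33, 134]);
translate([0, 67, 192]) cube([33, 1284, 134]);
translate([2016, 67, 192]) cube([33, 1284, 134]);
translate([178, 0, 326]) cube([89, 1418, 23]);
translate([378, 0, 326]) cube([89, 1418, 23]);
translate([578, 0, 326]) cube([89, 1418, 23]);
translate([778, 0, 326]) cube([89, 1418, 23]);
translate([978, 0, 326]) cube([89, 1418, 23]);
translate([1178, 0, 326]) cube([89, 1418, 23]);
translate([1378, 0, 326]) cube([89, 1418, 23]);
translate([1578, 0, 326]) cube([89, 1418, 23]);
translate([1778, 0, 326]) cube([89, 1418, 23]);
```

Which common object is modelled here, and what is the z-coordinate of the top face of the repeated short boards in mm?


A bed frame. The slat-top height is 349 mm.

Four posts, four rails, and a row of slats — a bed frame. Slats sit on the rails at z = 192 + 134 = 326; with slat thickness 23, the top is 349 mm.


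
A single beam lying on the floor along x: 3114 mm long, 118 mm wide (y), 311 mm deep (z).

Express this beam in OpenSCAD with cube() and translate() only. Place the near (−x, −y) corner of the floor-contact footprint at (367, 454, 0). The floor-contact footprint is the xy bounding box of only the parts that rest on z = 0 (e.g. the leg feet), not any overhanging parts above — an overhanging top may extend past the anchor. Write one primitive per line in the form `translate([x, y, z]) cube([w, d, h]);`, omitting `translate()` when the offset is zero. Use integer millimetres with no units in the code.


translate([367, 454, 0]) cube([3114, 118, 311]);


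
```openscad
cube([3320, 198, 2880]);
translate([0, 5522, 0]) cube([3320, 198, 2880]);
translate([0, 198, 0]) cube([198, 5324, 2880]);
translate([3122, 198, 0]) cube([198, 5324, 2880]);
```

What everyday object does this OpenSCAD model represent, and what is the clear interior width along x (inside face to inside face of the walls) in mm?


A house (or room) frame. The interior width is 2924 mm.

Four 2880 mm walls enclosing a rectangle with no floor or roof — a room or house frame. Outside width is 3320 mm and wall thickness is 198 mm, so the interior width is 3320 − 2 × 198 = 2924 mm.


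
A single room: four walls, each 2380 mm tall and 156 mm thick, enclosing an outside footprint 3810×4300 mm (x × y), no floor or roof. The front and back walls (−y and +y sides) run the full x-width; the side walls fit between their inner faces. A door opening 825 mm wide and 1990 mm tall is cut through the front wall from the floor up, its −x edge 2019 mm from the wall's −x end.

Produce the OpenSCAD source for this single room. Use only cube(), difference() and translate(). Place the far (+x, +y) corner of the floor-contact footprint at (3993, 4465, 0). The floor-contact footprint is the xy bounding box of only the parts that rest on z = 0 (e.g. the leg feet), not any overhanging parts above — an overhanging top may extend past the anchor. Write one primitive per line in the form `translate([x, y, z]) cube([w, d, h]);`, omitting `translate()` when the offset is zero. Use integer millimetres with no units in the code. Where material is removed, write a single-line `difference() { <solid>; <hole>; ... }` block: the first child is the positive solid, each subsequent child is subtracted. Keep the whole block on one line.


difference() { translate([183, 165, 0]) cube([3810, 156, 2380]); translate([2202, 165, 0]) cube([825, 156, 1990]); }
translate([183, 4309, 0]) cube([3810, 156, 2380]);
translate([183, 321, 0]) cube([156, 3988, 2380]);
translate([3837, 321, 0]) cube([156, 3988, 2380]);


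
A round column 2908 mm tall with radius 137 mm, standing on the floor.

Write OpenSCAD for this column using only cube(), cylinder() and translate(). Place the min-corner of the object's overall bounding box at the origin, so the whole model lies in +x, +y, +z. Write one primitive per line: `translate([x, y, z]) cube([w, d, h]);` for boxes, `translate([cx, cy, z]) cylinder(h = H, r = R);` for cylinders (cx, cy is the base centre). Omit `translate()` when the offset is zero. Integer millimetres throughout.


translate([137, 137, 0]) cylinder(h = 2908, r = 137);


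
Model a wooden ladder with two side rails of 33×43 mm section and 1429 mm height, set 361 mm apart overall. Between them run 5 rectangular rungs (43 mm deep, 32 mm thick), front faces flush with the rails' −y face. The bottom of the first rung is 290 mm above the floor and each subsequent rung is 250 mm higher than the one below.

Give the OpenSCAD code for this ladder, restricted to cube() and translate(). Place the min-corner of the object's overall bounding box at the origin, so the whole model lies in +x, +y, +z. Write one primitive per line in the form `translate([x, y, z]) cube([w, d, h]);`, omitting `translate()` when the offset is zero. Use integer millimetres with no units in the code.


// rung span = 361 - 2*33 = 295
// rung[k] z = 290 + k*250
cube([33, 43, 1429]);
translate([328, 0, 0]) cube([33, 43, 1429]);
translate([33, 0, 290]) cube([295, 43, 32]);
translate([33, 0, 540]) cube([295, 43, 32]);
translate([33, 0, 790]) cube([295, 43, 32]);
translate([33, 0, 1040]) cube([295, 43, 32]);
translate([33, 0, 1290]) cube([295, 43, 32]);


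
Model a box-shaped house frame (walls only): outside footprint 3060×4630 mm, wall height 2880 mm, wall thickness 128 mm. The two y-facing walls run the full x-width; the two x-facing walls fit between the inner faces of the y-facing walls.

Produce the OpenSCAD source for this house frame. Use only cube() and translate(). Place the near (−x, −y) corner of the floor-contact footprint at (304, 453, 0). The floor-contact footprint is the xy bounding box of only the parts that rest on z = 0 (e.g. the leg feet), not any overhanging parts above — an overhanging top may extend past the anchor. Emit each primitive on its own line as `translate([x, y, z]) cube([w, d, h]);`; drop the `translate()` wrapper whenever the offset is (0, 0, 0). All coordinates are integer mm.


translate([304, 453, 0]) cube([3060, 128, 2880]);
translate([304, 4955, 0]) cube([3060, 128, 2880]);
translate([304, 581, 0]) cube([128, 4374, 2880]);
translate([3236, 581, 0]) cube([128, 4374, 2880]);


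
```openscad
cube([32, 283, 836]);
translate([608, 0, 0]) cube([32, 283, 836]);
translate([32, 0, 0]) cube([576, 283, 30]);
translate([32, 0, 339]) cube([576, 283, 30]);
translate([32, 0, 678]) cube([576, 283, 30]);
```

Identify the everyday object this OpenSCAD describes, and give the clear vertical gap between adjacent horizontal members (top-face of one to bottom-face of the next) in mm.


A bookshelf. The clear shelf gap is 309 mm.

Two tall side panels with 3 horizontal boards between them — a bookshelf. The first two shelf undersides are at z = 0 and z = 339; with shelf thickness 30, the clear gap is 339 − 0 − 30 = 309 mm.


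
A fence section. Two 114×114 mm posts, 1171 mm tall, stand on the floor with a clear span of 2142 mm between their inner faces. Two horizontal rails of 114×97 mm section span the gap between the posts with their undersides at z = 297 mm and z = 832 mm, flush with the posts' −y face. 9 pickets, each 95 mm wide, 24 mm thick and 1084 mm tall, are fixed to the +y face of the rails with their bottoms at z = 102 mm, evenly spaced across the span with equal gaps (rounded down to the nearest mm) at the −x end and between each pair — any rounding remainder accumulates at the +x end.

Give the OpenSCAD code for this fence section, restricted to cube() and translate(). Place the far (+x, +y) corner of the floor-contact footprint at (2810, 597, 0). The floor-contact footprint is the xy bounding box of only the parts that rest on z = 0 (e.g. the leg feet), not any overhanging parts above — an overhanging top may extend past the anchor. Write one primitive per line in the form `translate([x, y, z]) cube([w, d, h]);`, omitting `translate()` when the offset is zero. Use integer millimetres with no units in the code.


translate([440, 483, 0]) cube([114, 114, 1171]);
translate([2696, 483, 0]) cube([114, 114, 1171]);
translate([554, 483, 297]) cube([2142, 114, 97]);
translate([554, 483, 832]) cube([2142, 114, 97]);
translate([682, 597, 102]) cube([95, 24, 1084]);
translate([905, 597, 102]) cube([95, 24, 1084]);
translate([1128, 597, 102]) cube([95, 24, 1084]);
translate([1351, 597, 102]) cube([95, 24, 1084]);
translate([1574, 597, 102]) cube([95, 24, 1084]);
translate([1797, 597, 102]) cube([95, 24, 1084]);
translate([2020, 597, 102]) cube([95, 24, 1084]);
translate([2243, 597, 102]) cube([95, 24, 1084]);
translate([2466, 597, 102]) cube([95, 24, 1084]);


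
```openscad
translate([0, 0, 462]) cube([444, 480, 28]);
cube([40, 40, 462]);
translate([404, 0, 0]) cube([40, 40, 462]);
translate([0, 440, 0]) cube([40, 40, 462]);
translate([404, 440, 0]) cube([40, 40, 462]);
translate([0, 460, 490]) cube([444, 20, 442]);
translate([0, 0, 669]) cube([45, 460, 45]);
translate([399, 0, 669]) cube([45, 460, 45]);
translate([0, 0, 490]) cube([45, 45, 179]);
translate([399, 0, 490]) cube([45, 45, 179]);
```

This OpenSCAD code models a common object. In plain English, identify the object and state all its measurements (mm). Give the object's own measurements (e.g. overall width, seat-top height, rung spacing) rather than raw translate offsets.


A chair. The seat is a 444×480×28 mm slab with its top at z = 490 mm, on four 40×40 mm corner legs (flush with the seat edges, standing on z = 0). A flat backrest 20 mm thick, 442 mm tall, spans the full seat width and rises from the seat top along its +y edge, rear face flush with the rear of the seat. Two armrests of 45×45 mm section run along each side from the seat's front edge to the front of the backrest, top faces 224 mm above the seat top and outer faces flush with the seat's x-edges; a 45×45 mm post under the front of each armrest stands on the seat at the front corner.


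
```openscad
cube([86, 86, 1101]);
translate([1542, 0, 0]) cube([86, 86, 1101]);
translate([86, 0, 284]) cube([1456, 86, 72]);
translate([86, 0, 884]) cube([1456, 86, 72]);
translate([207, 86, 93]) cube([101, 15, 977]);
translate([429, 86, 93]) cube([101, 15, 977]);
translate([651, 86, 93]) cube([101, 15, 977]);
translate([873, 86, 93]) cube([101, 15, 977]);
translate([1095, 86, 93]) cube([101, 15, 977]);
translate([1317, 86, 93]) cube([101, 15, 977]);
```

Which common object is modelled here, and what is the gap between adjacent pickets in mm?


A fence section. The picket gap is 121 mm.

Two posts, two rails, 6 pickets — a fence section. Span 1456 mm holds 6 pickets of 101 mm with 7 equal gaps: ⌊(1456 − 6·101) / 7⌋ = 121 mm.


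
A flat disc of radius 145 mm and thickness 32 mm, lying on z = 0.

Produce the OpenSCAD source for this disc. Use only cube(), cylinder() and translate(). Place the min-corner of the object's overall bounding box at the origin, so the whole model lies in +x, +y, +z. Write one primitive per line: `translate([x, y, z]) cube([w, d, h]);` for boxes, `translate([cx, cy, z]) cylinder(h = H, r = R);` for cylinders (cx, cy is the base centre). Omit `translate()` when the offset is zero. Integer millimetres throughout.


translate([145, 145, 0]) cylinder(h = 32, r = 145);


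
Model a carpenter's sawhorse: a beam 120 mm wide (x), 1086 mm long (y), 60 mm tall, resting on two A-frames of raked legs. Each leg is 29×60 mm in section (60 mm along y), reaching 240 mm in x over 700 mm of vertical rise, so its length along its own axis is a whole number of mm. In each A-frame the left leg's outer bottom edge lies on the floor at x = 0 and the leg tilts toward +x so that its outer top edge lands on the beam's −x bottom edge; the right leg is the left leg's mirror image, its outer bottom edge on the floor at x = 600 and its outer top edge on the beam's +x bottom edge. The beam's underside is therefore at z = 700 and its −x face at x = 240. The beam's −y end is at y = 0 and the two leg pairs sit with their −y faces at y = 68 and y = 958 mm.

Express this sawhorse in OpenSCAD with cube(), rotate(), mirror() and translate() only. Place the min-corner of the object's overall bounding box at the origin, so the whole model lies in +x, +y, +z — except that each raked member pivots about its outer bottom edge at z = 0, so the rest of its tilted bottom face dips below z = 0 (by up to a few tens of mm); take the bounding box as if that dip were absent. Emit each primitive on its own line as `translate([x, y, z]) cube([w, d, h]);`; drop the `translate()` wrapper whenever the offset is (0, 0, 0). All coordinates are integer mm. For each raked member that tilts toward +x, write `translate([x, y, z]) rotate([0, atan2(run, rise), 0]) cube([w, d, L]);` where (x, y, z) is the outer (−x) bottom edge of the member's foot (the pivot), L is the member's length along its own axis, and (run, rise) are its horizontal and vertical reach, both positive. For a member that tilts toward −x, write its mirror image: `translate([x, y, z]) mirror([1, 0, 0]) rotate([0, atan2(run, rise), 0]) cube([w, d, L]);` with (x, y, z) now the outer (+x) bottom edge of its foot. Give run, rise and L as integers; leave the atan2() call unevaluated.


// leg length = √(240² + 700²) = 740
// right-leg outer foot x = 2·240 + 120 = 600
// beam min-corner = (240, 0, 700)
translate([240, 0, 700]) cube([120, 1086, 60]);
translate([0, 68, 0]) rotate([0, atan2(240, 700), 0]) cube([29, 60, 740]);
translate([600, 68, 0]) mirror([1, 0, 0]) rotate([0, atan2(240, 700), 0]) cube([29, 60, 740]);
translate([0, 958, 0]) rotate([0, atan2(240, 700), 0]) cube([29, 60, 740]);
translate([600, 958, 0]) mirror([1, 0, 0]) rotate([0, atan2(240, 700), 0]) cube([29, 60, 740]);


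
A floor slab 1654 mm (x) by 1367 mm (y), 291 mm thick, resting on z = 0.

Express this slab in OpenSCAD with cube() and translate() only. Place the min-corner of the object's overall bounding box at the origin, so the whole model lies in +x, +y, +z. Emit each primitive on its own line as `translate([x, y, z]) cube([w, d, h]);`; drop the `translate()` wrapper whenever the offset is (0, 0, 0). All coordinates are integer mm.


cube([1654, 1367, 291]);


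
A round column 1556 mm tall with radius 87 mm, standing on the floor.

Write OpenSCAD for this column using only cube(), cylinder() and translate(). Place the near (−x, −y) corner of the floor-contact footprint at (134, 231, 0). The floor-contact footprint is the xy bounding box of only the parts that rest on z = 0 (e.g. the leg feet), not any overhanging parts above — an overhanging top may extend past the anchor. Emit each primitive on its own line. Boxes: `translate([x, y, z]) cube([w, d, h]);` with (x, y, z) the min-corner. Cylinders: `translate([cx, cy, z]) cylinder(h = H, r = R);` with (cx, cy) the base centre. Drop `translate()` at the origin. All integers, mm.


translate([221, 318, 0]) cylinder(h = 1556, r = 87);


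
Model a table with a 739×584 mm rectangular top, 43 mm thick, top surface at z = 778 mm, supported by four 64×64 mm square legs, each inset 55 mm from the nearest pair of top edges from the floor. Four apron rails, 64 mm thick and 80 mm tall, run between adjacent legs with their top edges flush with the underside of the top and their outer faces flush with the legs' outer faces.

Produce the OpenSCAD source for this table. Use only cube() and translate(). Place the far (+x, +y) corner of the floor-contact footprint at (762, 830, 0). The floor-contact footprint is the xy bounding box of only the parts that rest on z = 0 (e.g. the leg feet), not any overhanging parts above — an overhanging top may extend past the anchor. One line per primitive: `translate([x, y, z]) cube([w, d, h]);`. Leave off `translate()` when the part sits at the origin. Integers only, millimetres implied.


translate([78, 301, 735]) cube([739, 584, 43]);
translate([133, 356, 0]) cube([64, 64, 735]);
translate([698, 356, 0]) cube([64, 64, 735]);
translate([133, 766, 0]) cube([64, 64, 735]);
translate([698, 766, 0]) cube([64, 64, 735]);
translate([197, 356, 655]) cube([501, 64, 80]);
translate([197, 766, 655]) cube([501, 64, 80]);
translate([133, 420, 655]) cube([64, 346, 80]);
translate([698, 420, 655]) cube([64, 346, 80]);


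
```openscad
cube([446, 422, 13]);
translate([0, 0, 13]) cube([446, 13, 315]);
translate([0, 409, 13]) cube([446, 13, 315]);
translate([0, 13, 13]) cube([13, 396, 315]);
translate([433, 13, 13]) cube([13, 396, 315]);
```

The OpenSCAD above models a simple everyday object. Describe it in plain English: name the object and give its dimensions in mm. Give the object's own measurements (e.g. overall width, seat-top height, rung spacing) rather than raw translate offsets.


An open-topped rectangular box: outside dimensions 446×422×328 mm, with a uniform wall and base thickness of 13 mm. The base is a full 446×422 slab on the floor; four walls sit on top of the base. The front and back walls (the −y and +y sides) span the full width; the two side walls fit between them.


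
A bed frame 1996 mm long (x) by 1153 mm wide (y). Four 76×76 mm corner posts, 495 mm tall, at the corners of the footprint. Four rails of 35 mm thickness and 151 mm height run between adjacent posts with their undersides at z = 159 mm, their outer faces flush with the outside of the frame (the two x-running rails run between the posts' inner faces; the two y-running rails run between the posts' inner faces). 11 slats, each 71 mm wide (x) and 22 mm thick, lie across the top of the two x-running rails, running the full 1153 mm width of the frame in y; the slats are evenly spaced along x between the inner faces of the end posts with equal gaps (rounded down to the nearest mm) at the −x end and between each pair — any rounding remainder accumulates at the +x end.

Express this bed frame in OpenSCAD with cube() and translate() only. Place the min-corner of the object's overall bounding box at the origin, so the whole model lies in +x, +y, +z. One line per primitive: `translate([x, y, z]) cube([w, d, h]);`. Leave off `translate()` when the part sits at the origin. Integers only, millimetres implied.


// slat z = rail_z + rail_h = 159 + 151 = 310
// slat gap = ⌊(1844 − 11·71) / 12⌋ = 88
cube([76, 76, 495]);
translate([0, 1077, 0]) cube([76, 76, 495]);
translate([1920, 0, 0]) cube([76, 76, 495]);
translate([1920, 1077, 0]) cube([76, 76, 495]);
translate([76, 0, 159]) cube([1844, 35, 151]);
translate([76, 1118, 159]) cube([1844, 35, 151]);
translate([0, 76, 159]) cube([35, 1001, 151]);
translate([1961, 76, 159]) cube([35, 1001, 151]);
translate([164, 0, 310]) cube([71, 1153, 22]);
translate([323, 0, 310]) cube([71, 1153, 22]);
translate([482, 0, 310]) cube([71, 1153, 22]);
translate([641, 0, 310]) cube([71, 1153, 22]);
translate([800, 0, 310]) cube([71, 1153, 22]);
translate([959, 0, 310]) cube([71, 1153, 22]);
translate([1118, 0, 310]) cube([71, 1153, 22]);
translate([1277, 0, 310]) cube([71, 1153, 22]);
translate([1436, 0, 310]) cube([71, 1153, 22]);
translate([1595, 0, 310]) cube([71, 1153, 22]);
translate([1754, 0, 310]) cube([71, 1153, 22]);


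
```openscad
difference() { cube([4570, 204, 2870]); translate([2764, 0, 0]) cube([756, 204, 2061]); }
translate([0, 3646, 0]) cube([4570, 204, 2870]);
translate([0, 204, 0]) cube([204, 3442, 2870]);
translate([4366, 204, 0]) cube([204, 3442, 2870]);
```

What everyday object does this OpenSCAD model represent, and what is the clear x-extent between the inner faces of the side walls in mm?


A single room. The interior width is 4162 mm.

Four walls enclosing a rectangle with a door in the front wall — a room. Outside width 4570 minus two 204 mm walls gives 4162 mm.


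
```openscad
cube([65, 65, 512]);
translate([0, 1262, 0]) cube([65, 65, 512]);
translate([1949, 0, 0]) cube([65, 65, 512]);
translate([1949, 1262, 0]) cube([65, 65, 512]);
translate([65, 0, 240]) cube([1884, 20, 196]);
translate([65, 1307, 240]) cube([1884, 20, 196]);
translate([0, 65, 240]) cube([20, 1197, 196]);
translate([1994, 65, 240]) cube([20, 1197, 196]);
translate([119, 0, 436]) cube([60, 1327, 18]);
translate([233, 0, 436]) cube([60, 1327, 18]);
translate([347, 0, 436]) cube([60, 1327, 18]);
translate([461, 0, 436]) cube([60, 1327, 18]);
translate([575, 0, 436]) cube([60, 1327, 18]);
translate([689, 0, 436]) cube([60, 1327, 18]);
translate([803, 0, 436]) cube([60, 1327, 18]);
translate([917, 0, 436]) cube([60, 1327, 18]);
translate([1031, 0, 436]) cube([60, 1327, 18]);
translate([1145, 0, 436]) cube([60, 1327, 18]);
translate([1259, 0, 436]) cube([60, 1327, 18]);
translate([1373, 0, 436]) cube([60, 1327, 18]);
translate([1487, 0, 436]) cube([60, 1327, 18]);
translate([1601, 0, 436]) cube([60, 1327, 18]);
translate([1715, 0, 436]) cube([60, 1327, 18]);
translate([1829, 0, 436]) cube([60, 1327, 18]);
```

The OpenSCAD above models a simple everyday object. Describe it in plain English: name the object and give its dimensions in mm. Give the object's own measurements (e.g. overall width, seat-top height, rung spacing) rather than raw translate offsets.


A bed frame 2014 mm long (x) by 1327 mm wide (y). Four 65×65 mm corner posts, 512 mm tall, at the corners of the footprint. Four rails of 20 mm thickness and 196 mm height run between adjacent posts with their undersides at z = 240 mm, their outer faces flush with the outside of the frame (the two x-running rails run between the posts' inner faces; the two y-running rails run between the posts' inner faces). 16 slats, each 60 mm wide (x) and 18 mm thick, lie across the top of the two x-running rails, running the full 1327 mm width of the frame in y; along x they sit between the end posts with a 54 mm gap after the −x posts and between neighbouring slats, leaving 60 mm before the +x posts.
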